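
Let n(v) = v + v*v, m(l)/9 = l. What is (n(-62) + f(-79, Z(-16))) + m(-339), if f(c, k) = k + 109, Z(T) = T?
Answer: 824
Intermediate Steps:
m(l) = 9*l
n(v) = v + v**2
f(c, k) = 109 + k
(n(-62) + f(-79, Z(-16))) + m(-339) = (-62*(1 - 62) + (109 - 16)) + 9*(-339) = (-62*(-61) + 93) - 3051 = (3782 + 93) - 3051 = 3875 - 3051 = 824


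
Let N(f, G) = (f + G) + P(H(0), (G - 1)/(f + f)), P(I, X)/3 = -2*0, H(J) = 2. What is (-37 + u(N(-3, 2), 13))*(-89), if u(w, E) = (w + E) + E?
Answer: 1068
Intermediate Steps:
P(I, X) = 0 (P(I, X) = 3*(-2*0) = 3*0 = 0)
N(f, G) = G + f (N(f, G) = (f + G) + 0 = (G + f) + 0 = G + f)
u(w, E) = w + 2*E (u(w, E) = (E + w) + E = w + 2*E)
(-37 + u(N(-3, 2), 13))*(-89) = (-37 + ((2 - 3) + 2*13))*(-89) = (-37 + (-1 + 26))*(-89) = (-37 + 25)*(-89) = -12*(-89) = 1068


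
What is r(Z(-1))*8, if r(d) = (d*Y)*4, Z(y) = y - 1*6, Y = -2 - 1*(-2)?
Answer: 0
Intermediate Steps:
Y = 0 (Y = -2 + 2 = 0)
Z(y) = -6 + y (Z(y) = y - 6 = -6 + y)
r(d) = 0 (r(d) = (d*0)*4 = 0*4 = 0)
r(Z(-1))*8 = 0*8 = 0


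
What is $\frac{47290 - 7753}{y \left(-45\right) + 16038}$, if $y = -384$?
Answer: $\frac{4393}{3702} \approx 1.1867$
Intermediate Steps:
$\frac{47290 - 7753}{y \left(-45\right) + 16038} = \frac{47290 - 7753}{\left(-384\right) \left(-45\right) + 16038} = \frac{39537}{17280 + 16038} = \frac{39537}{33318} = 39537 \cdot \frac{1}{33318} = \frac{4393}{3702}$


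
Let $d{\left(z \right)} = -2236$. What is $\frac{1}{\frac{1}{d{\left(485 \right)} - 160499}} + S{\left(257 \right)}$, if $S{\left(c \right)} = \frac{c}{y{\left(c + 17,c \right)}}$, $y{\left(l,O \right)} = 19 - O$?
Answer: $- \frac{38731187}{238} \approx -1.6274 \cdot 10^{5}$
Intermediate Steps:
$S{\left(c \right)} = \frac{c}{19 - c}$
$\frac{1}{\frac{1}{d{\left(485 \right)} - 160499}} + S{\left(257 \right)} = \frac{1}{\frac{1}{-2236 - 160499}} - \frac{257}{-19 + 257} = \frac{1}{\frac{1}{-162735}} - \frac{257}{238} = \frac{1}{- \frac{1}{162735}} - 257 \cdot \frac{1}{238} = -162735 - \frac{257}{238} = - \frac{38731187}{238}$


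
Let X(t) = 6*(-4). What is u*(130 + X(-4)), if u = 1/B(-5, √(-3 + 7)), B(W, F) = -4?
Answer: -53/2 ≈ -26.500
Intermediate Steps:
X(t) = -24
u = -¼ (u = 1/(-4) = -¼ ≈ -0.25000)
u*(130 + X(-4)) = -(130 - 24)/4 = -¼*106 = -53/2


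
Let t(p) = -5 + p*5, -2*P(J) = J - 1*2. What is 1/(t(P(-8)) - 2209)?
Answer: -1/2189 ≈ -0.00045683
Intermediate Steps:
P(J) = 1 - J/2 (P(J) = -(J - 1*2)/2 = -(J - 2)/2 = -(-2 + J)/2 = 1 - J/2)
t(p) = -5 + 5*p
1/(t(P(-8)) - 2209) = 1/((-5 + 5*(1 - 1/2*(-8))) - 2209) = 1/((-5 + 5*(1 + 4)) - 2209) = 1/((-5 + 5*5) - 2209) = 1/((-5 + 25) - 2209) = 1/(20 - 2209) = 1/(-2189) = -1/2189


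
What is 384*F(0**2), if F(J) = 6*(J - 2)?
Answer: -4608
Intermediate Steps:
F(J) = -12 + 6*J (F(J) = 6*(-2 + J) = -12 + 6*J)
384*F(0**2) = 384*(-12 + 6*0**2) = 384*(-12 + 6*0) = 384*(-12 + 0) = 384*(-12) = -4608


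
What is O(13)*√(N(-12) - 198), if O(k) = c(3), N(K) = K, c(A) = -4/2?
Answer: -2*I*√210 ≈ -28.983*I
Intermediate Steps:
c(A) = -2 (c(A) = -4*½ = -2)
O(k) = -2
O(13)*√(N(-12) - 198) = -2*√(-12 - 198) = -2*I*√210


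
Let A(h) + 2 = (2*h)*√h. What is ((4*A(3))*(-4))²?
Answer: 28672 - 6144*√3 ≈ 18030.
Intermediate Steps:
A(h) = -2 + 2*h^(3/2) (A(h) = -2 + (2*h)*√h = -2 + 2*h^(3/2))
((4*A(3))*(-4))² = ((4*(-2 + 2*3^(3/2)))*(-4))² = ((4*(-2 + 2*(3*√3)))*(-4))² = ((4*(-2 + 6*√3))*(-4))² = ((-8 + 24*√3)*(-4))² = (32 - 96*√3)²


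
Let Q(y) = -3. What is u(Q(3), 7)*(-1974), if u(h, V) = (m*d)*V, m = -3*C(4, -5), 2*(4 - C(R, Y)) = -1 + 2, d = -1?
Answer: -145089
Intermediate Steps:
C(R, Y) = 7/2 (C(R, Y) = 4 - (-1 + 2)/2 = 4 - ½*1 = 4 - ½ = 7/2)
m = -21/2 (m = -3*7/2 = -21/2 ≈ -10.500)
u(h, V) = 21*V/2 (u(h, V) = (-21/2*(-1))*V = 21*V/2)
u(Q(3), 7)*(-1974) = ((21/2)*7)*(-1974) = (147/2)*(-1974) = -145089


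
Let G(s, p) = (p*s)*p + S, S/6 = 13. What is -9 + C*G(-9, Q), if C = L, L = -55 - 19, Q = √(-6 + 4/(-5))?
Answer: -51549/5 ≈ -10310.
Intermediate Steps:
S = 78 (S = 6*13 = 78)
Q = I*√170/5 (Q = √(-6 + 4*(-⅕)) = √(-6 - ⅘) = √(-34/5) = I*√170/5 ≈ 2.6077*I)
L = -74
G(s, p) = 78 + s*p² (G(s, p) = (p*s)*p + 78 = s*p² + 78 = 78 + s*p²)
C = -74
-9 + C*G(-9, Q) = -9 - 74*(78 - 9*(I*√170/5)²) = -9 - 74*(78 - 9*(-34/5)) = -9 - 74*(78 + 306/5) = -9 - 74*696/5 = -9 - 51504/5 = -51549/5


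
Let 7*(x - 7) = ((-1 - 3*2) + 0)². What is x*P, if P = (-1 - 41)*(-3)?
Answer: 1764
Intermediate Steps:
x = 14 (x = 7 + ((-1 - 3*2) + 0)²/7 = 7 + ((-1 - 6) + 0)²/7 = 7 + (-7 + 0)²/7 = 7 + (⅐)*(-7)² = 7 + (⅐)*49 = 7 + 7 = 14)
P = 126 (P = -42*(-3) = 126)
x*P = 14*126 = 1764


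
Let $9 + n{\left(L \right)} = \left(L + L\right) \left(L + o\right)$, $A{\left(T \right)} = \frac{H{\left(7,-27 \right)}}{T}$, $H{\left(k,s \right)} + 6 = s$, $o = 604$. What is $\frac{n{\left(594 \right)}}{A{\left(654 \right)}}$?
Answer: $- \frac{310260870}{11} \approx -2.8206 \cdot 10^{7}$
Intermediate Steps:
$H{\left(k,s \right)} = -6 + s$
$A{\left(T \right)} = - \frac{33}{T}$ ($A{\left(T \right)} = \frac{-6 - 27}{T} = - \frac{33}{T}$)
$n{\left(L \right)} = -9 + 2 L \left(604 + L\right)$ ($n{\left(L \right)} = -9 + \left(L + L\right) \left(L + 604\right) = -9 + 2 L \left(604 + L\right)$)
$\frac{n{\left(594 \right)}}{A{\left(654 \right)}} = \frac{-9 + 2 \cdot 594^{2} + 1208 \cdot 594}{\left(-33\right) \frac{1}{654}} = \frac{-9 + 2 \cdot 352836 + 717552}{\left(-33\right) \frac{1}{654}} = \frac{-9 + 705672 + 717552}{- \frac{11}{218}} = 1423215 \left(- \frac{218}{11}\right) = - \frac{310260870}{11}$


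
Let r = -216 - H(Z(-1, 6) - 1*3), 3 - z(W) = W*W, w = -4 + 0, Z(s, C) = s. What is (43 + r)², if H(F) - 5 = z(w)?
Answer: 27225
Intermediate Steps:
w = -4
z(W) = 3 - W² (z(W) = 3 - W*W = 3 - W²)
H(F) = -8 (H(F) = 5 + (3 - 1*(-4)²) = 5 + (3 - 1*16) = 5 + (3 - 16) = 5 - 13 = -8)
r = -208 (r = -216 - 1*(-8) = -216 + 8 = -208)
(43 + r)² = (43 - 208)² = (-165)² = 27225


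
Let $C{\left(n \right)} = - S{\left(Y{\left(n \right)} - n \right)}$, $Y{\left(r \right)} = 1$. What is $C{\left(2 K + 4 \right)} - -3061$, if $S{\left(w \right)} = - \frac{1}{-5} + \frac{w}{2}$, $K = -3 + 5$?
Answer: $\frac{30643}{10} \approx 3064.3$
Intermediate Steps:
$K = 2$
$S{\left(w \right)} = \frac{1}{5} + \frac{w}{2}$ ($S{\left(w \right)} = \left(-1\right) \left(- \frac{1}{5}\right) + w \frac{1}{2} = \frac{1}{5} + \frac{w}{2}$)
$C{\left(n \right)} = - \frac{7}{10} + \frac{n}{2}$ ($C{\left(n \right)} = - (\frac{1}{5} + \frac{1 - n}{2}) = - (\frac{1}{5} - \left(- \frac{1}{2} + \frac{n}{2}\right)) = - (\frac{7}{10} - \frac{n}{2}) = - \frac{7}{10} + \frac{n}{2}$)
$C{\left(2 K + 4 \right)} - -3061 = \left(- \frac{7}{10} + \frac{2 \cdot 2 + 4}{2}\right) - -3061 = \left(- \frac{7}{10} + \frac{4 + 4}{2}\right) + 3061 = \left(- \frac{7}{10} + \frac{1}{2} \cdot 8\right) + 3061 = \left(- \frac{7}{10} + 4\right) + 3061 = \frac{33}{10} + 3061 = \frac{30643}{10}$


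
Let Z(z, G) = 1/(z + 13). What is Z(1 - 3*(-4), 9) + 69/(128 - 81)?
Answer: 1841/1222 ≈ 1.5065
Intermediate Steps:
Z(z, G) = 1/(13 + z)
Z(1 - 3*(-4), 9) + 69/(128 - 81) = 1/(13 + (1 - 3*(-4))) + 69/(128 - 81) = 1/(13 + (1 + 12)) + 69/47 = 1/(13 + 13) + 69*(1/47) = 1/26 + 69/47 = 1841/1222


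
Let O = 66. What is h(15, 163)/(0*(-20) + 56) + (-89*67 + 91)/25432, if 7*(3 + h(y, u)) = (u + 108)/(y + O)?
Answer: -13925969/50469804 ≈ -0.27593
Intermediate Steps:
h(y, u) = -3 + (108 + u)/(7*(66 + y)) (h(y, u) = -3 + ((u + 108)/(y + 66))/7 = -3 + ((108 + u)/(66 + y))/7 = -3 + (108 + u)/(7*(66 + y)))
h(15, 163)/(0*(-20) + 56) + (-89*67 + 91)/25432 = ((-1278 + 163 - 21*15)/(7*(66 + 15)))/(0*(-20) + 56) + (-89*67 + 91)/25432 = ((⅐)*(-1278 + 163 - 315)/81)/(0 + 56) + (-5963 + 91)*(1/25432) = ((⅐)*(1/81)*(-1430))/56 - 5872*1/25432 = -1430/567*1/56 - 734/3179 = -715/15876 - 734/3179 = -13925969/50469804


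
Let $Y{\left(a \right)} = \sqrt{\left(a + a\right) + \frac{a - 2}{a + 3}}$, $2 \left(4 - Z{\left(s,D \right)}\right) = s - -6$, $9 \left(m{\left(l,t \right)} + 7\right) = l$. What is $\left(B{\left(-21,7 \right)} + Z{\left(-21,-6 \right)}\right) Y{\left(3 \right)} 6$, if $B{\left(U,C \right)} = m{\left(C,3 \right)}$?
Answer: $\frac{95 \sqrt{222}}{18} \approx 78.637$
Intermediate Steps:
$m{\left(l,t \right)} = -7 + \frac{l}{9}$
$B{\left(U,C \right)} = -7 + \frac{C}{9}$
$Z{\left(s,D \right)} = 1 - \frac{s}{2}$ ($Z{\left(s,D \right)} = 4 - \frac{s - -6}{2} = 4 - \frac{s + 6}{2} = 4 - \frac{6 + s}{2} = 4 - \left(3 + \frac{s}{2}\right) = 1 - \frac{s}{2}$)
$Y{\left(a \right)} = \sqrt{2 a + \frac{-2 + a}{3 + a}}$
$\left(B{\left(-21,7 \right)} + Z{\left(-21,-6 \right)}\right) Y{\left(3 \right)} 6 = \left(\left(-7 + \frac{1}{9} \cdot 7\right) + \left(1 - - \frac{21}{2}\right)\right) \sqrt{\frac{-2 + 3 + 2 \cdot 3 \left(3 + 3\right)}{3 + 3}} \cdot 6 = \left(\left(-7 + \frac{7}{9}\right) + \left(1 + \frac{21}{2}\right)\right) \sqrt{\frac{-2 + 3 + 2 \cdot 3 \cdot 6}{6}} \cdot 6 = \left(- \frac{56}{9} + \frac{23}{2}\right) \sqrt{\frac{-2 + 3 + 36}{6}} \cdot 6 = \frac{95 \sqrt{\frac{1}{6} \cdot 37} \cdot 6}{18} = \frac{95 \sqrt{\frac{37}{6}} \cdot 6}{18} = \frac{95 \frac{\sqrt{222}}{6} \cdot 6}{18} = \frac{95 \sqrt{222}}{18}$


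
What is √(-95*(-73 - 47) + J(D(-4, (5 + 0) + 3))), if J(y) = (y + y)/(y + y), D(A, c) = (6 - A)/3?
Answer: √11401 ≈ 106.78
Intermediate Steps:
D(A, c) = 2 - A/3 (D(A, c) = (6 - A)*(⅓) = 2 - A/3)
J(y) = 1 (J(y) = (2*y)/((2*y)) = (2*y)*(1/(2*y)) = 1)
√(-95*(-73 - 47) + J(D(-4, (5 + 0) + 3))) = √(-95*(-73 - 47) + 1) = √(-95*(-120) + 1) = √(11400 + 1) = √11401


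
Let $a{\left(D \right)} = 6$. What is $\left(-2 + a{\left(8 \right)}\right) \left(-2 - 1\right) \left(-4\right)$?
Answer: $48$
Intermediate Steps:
$\left(-2 + a{\left(8 \right)}\right) \left(-2 - 1\right) \left(-4\right) = \left(-2 + 6\right) \left(-2 - 1\right) \left(-4\right) = 4 \left(\left(-3\right) \left(-4\right)\right) = 4 \cdot 12 = 48$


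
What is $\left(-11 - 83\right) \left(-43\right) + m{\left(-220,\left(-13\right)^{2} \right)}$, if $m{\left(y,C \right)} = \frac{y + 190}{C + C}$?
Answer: $\frac{683083}{169} \approx 4041.9$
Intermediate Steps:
$m{\left(y,C \right)} = \frac{190 + y}{2 C}$
$\left(-11 - 83\right) \left(-43\right) + m{\left(-220,\left(-13\right)^{2} \right)} = \left(-11 - 83\right) \left(-43\right) + \frac{190 - 220}{2 \left(-13\right)^{2}} = \left(-94\right) \left(-43\right) + \frac{1}{2} \cdot \frac{1}{169} \left(-30\right) = 4042 + \frac{1}{2} \cdot \frac{1}{169} \left(-30\right) = 4042 - \frac{15}{169} = \frac{683083}{169}$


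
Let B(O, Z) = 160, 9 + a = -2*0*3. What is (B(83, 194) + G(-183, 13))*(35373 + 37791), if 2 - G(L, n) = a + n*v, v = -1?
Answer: 13462176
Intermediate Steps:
a = -9 (a = -9 - 2*0*3 = -9 + 0*3 = -9 + 0 = -9)
G(L, n) = 11 + n (G(L, n) = 2 - (-9 + n*(-1)) = 2 - (-9 - n) = 2 + (9 + n) = 11 + n)
(B(83, 194) + G(-183, 13))*(35373 + 37791) = (160 + (11 + 13))*(35373 + 37791) = (160 + 24)*73164 = 184*73164 = 13462176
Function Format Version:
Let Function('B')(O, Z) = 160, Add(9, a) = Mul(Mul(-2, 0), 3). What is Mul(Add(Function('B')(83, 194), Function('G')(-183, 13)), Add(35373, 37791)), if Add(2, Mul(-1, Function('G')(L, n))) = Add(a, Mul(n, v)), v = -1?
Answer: 13462176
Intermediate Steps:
a = -9 (a = Add(-9, Mul(Mul(-2, 0), 3)) = Add(-9, Mul(0, 3)) = Add(-9, 0) = -9)
Function('G')(L, n) = Add(11, n) (Function('G')(L, n) = Add(2, Mul(-1, Add(-9, Mul(n, -1)))) = Add(2, Mul(-1, Add(-9, Mul(-1, n)))) = Add(2, Add(9, n)) = Add(11, n))
Mul(Add(Function('B')(83, 194), Function('G')(-183, 13)), Add(35373, 37791)) = Mul(Add(160, Add(11, 13)), Add(35373, 37791)) = Mul(Add(160, 24), 73164) = Mul(184, 73164) = 13462176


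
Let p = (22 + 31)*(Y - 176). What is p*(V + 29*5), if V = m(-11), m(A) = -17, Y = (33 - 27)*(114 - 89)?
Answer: -176384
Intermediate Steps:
Y = 150 (Y = 6*25 = 150)
p = -1378 (p = (22 + 31)*(150 - 176) = 53*(-26) = -1378)
V = -17
p*(V + 29*5) = -1378*(-17 + 29*5) = -1378*(-17 + 145) = -1378*128 = -176384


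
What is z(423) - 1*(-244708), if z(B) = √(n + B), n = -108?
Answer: 244708 + 3*√35 ≈ 2.4473e+5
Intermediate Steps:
z(B) = √(-108 + B)
z(423) - 1*(-244708) = √(-108 + 423) - 1*(-244708) = √315 + 244708 = 3*√35 + 244708 = 244708 + 3*√35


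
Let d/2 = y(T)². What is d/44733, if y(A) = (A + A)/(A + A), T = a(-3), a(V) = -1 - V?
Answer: 2/44733 ≈ 4.4710e-5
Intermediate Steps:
T = 2 (T = -1 - 1*(-3) = -1 + 3 = 2)
y(A) = 1 (y(A) = (2*A)/((2*A)) = (2*A)*(1/(2*A)) = 1)
d = 2 (d = 2*1² = 2*1 = 2)
d/44733 = 2/44733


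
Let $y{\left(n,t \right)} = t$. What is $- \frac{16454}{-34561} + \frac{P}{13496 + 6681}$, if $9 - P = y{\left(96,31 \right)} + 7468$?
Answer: $\frac{3848972}{36701963} \approx 0.10487$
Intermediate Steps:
$P = -7490$ ($P = 9 - \left(31 + 7468\right) = 9 - 7499 = -7490$)
$- \frac{16454}{-34561} + \frac{P}{13496 + 6681} = - \frac{16454}{-34561} - \frac{7490}{13496 + 6681} = \left(-16454\right) \left(- \frac{1}{34561}\right) - \frac{7490}{20177} = \frac{866}{1819} - \frac{7490}{20177} = \frac{3848972}{36701963}$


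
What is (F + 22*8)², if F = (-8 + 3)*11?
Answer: 14641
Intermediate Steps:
F = -55 (F = -5*11 = -55)
(F + 22*8)² = (-55 + 22*8)² = (-55 + 176)² = 121² = 14641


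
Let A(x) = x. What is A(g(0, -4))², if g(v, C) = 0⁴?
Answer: 0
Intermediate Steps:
g(v, C) = 0
A(g(0, -4))² = 0² = 0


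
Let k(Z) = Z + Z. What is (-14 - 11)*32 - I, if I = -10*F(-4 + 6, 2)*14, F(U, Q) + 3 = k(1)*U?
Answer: -660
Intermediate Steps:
k(Z) = 2*Z
F(U, Q) = -3 + 2*U (F(U, Q) = -3 + (2*1)*U = -3 + 2*U)
I = -140 (I = -10*(-3 + 2*(-4 + 6))*14 = -10*(-3 + 2*2)*14 = -10*(-3 + 4)*14 = -10*1*14 = -10*14 = -140)
(-14 - 11)*32 - I = (-14 - 11)*32 - 1*(-140) = -25*32 + 140 = -800 + 140 = -660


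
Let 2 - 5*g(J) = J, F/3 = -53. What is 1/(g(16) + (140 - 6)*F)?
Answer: -5/106544 ≈ -4.6929e-5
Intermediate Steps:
F = -159 (F = 3*(-53) = -159)
g(J) = ⅖ - J/5
1/(g(16) + (140 - 6)*F) = 1/((⅖ - ⅕*16) + (140 - 6)*(-159)) = 1/((⅖ - 16/5) + 134*(-159)) = 1/(-14/5 - 21306) = 1/(-106544/5) = -5/106544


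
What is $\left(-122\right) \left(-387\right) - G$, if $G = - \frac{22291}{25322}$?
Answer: $\frac{1195575199}{25322} \approx 47215.0$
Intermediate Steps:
$G = - \frac{22291}{25322}$ ($G = \left(-22291\right) \frac{1}{25322} = - \frac{22291}{25322} \approx -0.8803$)
$\left(-122\right) \left(-387\right) - G = \left(-122\right) \left(-387\right) - - \frac{22291}{25322} = 47214 + \frac{22291}{25322} = \frac{1195575199}{25322}$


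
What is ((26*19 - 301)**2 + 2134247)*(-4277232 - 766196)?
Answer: -10951783728288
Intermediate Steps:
((26*19 - 301)**2 + 2134247)*(-4277232 - 766196) = ((494 - 301)**2 + 2134247)*(-5043428) = (193**2 + 2134247)*(-5043428) = (37249 + 2134247)*(-5043428) = 2171496*(-5043428) = -10951783728288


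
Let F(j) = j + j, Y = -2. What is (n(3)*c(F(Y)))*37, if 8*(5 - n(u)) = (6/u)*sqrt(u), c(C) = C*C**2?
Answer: -11840 + 592*sqrt(3) ≈ -10815.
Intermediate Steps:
F(j) = 2*j
c(C) = C**3
n(u) = 5 - 3/(4*sqrt(u)) (n(u) = 5 - 6/u*sqrt(u)/8 = 5 - 3/(4*sqrt(u)))
(n(3)*c(F(Y)))*37 = ((5 - sqrt(3)/4)*(2*(-2))**3)*37 = ((5 - sqrt(3)/4)*(-4)**3)*37 = ((5 - sqrt(3)/4)*(-64))*37 = (-320 + 16*sqrt(3))*37 = -11840 + 592*sqrt(3)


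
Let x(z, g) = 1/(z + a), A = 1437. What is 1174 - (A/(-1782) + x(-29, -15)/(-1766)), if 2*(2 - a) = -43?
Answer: 616188251/524502 ≈ 1174.8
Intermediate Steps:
a = 47/2 (a = 2 - 1/2*(-43) = 2 + 43/2 = 47/2 ≈ 23.500)
x(z, g) = 1/(47/2 + z) (x(z, g) = 1/(z + 47/2) = 1/(47/2 + z))
1174 - (A/(-1782) + x(-29, -15)/(-1766)) = 1174 - (1437/(-1782) + (2/(47 + 2*(-29)))/(-1766)) = 1174 - (1437*(-1/1782) + (2/(47 - 58))*(-1/1766)) = 1174 - (-479/594 + (2/(-11))*(-1/1766)) = 1174 - (-479/594 + (2*(-1/11))*(-1/1766)) = 1174 - (-479/594 - 2/11*(-1/1766)) = 1174 - (-479/594 + 1/9713) = 1174 - 1*(-422903/524502) = 1174 + 422903/524502 = 616188251/524502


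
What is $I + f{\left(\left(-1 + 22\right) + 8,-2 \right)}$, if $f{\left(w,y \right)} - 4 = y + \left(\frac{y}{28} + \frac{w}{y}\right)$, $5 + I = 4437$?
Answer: $\frac{30936}{7} \approx 4419.4$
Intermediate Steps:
$I = 4432$ ($I = -5 + 4437 = 4432$)
$f{\left(w,y \right)} = 4 + \frac{29 y}{28} + \frac{w}{y}$ ($f{\left(w,y \right)} = 4 + \left(y + \left(\frac{y}{28} + \frac{w}{y}\right)\right) = 4 + \left(\frac{29 y}{28} + \frac{w}{y}\right) = 4 + \frac{29 y}{28} + \frac{w}{y}$)
$I + f{\left(\left(-1 + 22\right) + 8,-2 \right)} = 4432 + \left(4 + \frac{29}{28} \left(-2\right) + \frac{\left(-1 + 22\right) + 8}{-2}\right) = 4432 + \left(4 - \frac{29}{14} + \left(21 + 8\right) \left(- \frac{1}{2}\right)\right) = 4432 + \left(4 - \frac{29}{14} + 29 \left(- \frac{1}{2}\right)\right) = 4432 - \frac{88}{7} = \frac{30936}{7}$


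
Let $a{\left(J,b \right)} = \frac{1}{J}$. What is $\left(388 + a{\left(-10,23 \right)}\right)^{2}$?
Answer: $\frac{15046641}{100} \approx 1.5047 \cdot 10^{5}$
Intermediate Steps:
$\left(388 + a{\left(-10,23 \right)}\right)^{2} = \left(388 + \frac{1}{-10}\right)^{2} = \left(388 - \frac{1}{10}\right)^{2} = \left(\frac{3879}{10}\right)^{2} = \frac{15046641}{100}$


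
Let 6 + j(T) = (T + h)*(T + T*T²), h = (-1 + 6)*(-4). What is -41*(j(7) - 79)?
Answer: 190035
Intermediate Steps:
h = -20 (h = 5*(-4) = -20)
j(T) = -6 + (-20 + T)*(T + T³) (j(T) = -6 + (T - 20)*(T + T*T²) = -6 + (-20 + T)*(T + T³))
-41*(j(7) - 79) = -41*((-6 + 7² + 7⁴ - 20*7 - 20*7³) - 79) = -41*((-6 + 49 + 2401 - 140 - 20*343) - 79) = -41*((-6 + 49 + 2401 - 140 - 6860) - 79) = -41*(-4556 - 79) = -41*(-4635) = 190035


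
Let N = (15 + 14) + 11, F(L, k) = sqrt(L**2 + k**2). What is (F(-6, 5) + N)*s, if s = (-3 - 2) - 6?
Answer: -440 - 11*sqrt(61) ≈ -525.91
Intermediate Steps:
s = -11 (s = -5 - 6 = -11)
N = 40 (N = 29 + 11 = 40)
(F(-6, 5) + N)*s = (sqrt((-6)**2 + 5**2) + 40)*(-11) = (sqrt(36 + 25) + 40)*(-11) = (sqrt(61) + 40)*(-11) = (40 + sqrt(61))*(-11) = -440 - 11*sqrt(61)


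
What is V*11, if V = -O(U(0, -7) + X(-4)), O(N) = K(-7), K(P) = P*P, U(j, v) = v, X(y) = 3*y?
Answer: -539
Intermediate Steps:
K(P) = P²
O(N) = 49 (O(N) = (-7)² = 49)
V = -49 (V = -1*49 = -49)
V*11 = -49*11 = -539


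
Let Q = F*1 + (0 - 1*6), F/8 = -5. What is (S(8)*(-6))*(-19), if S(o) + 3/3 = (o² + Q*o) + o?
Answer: -33858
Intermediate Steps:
F = -40 (F = 8*(-5) = -40)
Q = -46 (Q = -40*1 + (0 - 1*6) = -40 + (0 - 6) = -40 - 6 = -46)
S(o) = -1 + o² - 45*o (S(o) = -1 + ((o² - 46*o) + o) = -1 + (o² - 45*o) = -1 + o² - 45*o)
(S(8)*(-6))*(-19) = ((-1 + 8² - 45*8)*(-6))*(-19) = ((-1 + 64 - 360)*(-6))*(-19) = -297*(-6)*(-19) = 1782*(-19) = -33858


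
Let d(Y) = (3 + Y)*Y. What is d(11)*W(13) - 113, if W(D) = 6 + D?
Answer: 2813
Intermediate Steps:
d(Y) = Y*(3 + Y)
d(11)*W(13) - 113 = (11*(3 + 11))*(6 + 13) - 113 = (11*14)*19 - 113 = 154*19 - 113 = 2926 - 113 = 2813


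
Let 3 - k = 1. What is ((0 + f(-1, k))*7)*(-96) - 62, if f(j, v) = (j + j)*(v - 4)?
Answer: -2750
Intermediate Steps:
k = 2 (k = 3 - 1*1 = 3 - 1 = 2)
f(j, v) = 2*j*(-4 + v) (f(j, v) = (2*j)*(-4 + v) = 2*j*(-4 + v))
((0 + f(-1, k))*7)*(-96) - 62 = ((0 + 2*(-1)*(-4 + 2))*7)*(-96) - 62 = ((0 + 2*(-1)*(-2))*7)*(-96) - 62 = ((0 + 4)*7)*(-96) - 62 = (4*7)*(-96) - 62 = 28*(-96) - 62 = -2688 - 62 = -2750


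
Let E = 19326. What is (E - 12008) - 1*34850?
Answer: -27532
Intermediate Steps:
(E - 12008) - 1*34850 = (19326 - 12008) - 1*34850 = 7318 - 34850 = -27532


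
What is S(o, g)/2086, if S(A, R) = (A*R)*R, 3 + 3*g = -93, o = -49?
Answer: -3584/149 ≈ -24.054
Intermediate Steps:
g = -32 (g = -1 + (⅓)*(-93) = -1 - 31 = -32)
S(A, R) = A*R²
S(o, g)/2086 = -49*(-32)²/2086 = -49*1024*(1/2086) = -50176*1/2086 = -3584/149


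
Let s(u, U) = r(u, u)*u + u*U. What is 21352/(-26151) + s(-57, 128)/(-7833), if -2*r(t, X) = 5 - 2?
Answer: 14207713/136560522 ≈ 0.10404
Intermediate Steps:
r(t, X) = -3/2 (r(t, X) = -(5 - 2)/2 = -½*3 = -3/2)
s(u, U) = -3*u/2 + U*u (s(u, U) = -3*u/2 + u*U = -3*u/2 + U*u)
21352/(-26151) + s(-57, 128)/(-7833) = 21352/(-26151) + ((½)*(-57)*(-3 + 2*128))/(-7833) = 21352*(-1/26151) + ((½)*(-57)*(-3 + 256))*(-1/7833) = -21352/26151 + ((½)*(-57)*253)*(-1/7833) = -21352/26151 - 14421/2*(-1/7833) = -21352/26151 + 4807/5222 = 14207713/136560522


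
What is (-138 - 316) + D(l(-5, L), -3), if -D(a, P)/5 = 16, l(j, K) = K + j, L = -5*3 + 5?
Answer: -534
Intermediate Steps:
L = -10 (L = -15 + 5 = -10)
D(a, P) = -80 (D(a, P) = -5*16 = -80)
(-138 - 316) + D(l(-5, L), -3) = (-138 - 316) - 80 = -454 - 80 = -534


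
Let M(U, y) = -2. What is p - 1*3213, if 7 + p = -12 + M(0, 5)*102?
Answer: -3436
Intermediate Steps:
p = -223 (p = -7 + (-12 - 2*102) = -7 + (-12 - 204) = -7 - 216 = -223)
p - 1*3213 = -223 - 1*3213 = -223 - 3213 = -3436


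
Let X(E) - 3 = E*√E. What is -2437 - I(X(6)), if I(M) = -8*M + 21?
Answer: -2434 + 48*√6 ≈ -2316.4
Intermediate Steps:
X(E) = 3 + E^(3/2) (X(E) = 3 + E*√E = 3 + E^(3/2))
I(M) = 21 - 8*M
-2437 - I(X(6)) = -2437 - (21 - 8*(3 + 6^(3/2))) = -2437 - (21 - 8*(3 + 6*√6)) = -2437 - (21 + (-24 - 48*√6)) = -2437 - (-3 - 48*√6) = -2437 + (3 + 48*√6) = -2434 + 48*√6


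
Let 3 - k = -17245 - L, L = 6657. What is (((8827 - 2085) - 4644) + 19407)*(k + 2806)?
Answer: 574420055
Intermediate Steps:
k = 23905 (k = 3 - (-17245 - 1*6657) = 3 - (-17245 - 6657) = 3 - 1*(-23902) = 3 + 23902 = 23905)
(((8827 - 2085) - 4644) + 19407)*(k + 2806) = (((8827 - 2085) - 4644) + 19407)*(23905 + 2806) = ((6742 - 4644) + 19407)*26711 = (2098 + 19407)*26711 = 21505*26711 = 574420055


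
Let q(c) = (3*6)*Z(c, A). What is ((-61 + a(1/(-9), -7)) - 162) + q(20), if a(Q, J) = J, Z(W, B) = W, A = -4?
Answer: 130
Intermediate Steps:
q(c) = 18*c (q(c) = (3*6)*c = 18*c)
((-61 + a(1/(-9), -7)) - 162) + q(20) = ((-61 - 7) - 162) + 18*20 = (-68 - 162) + 360 = -230 + 360 = 130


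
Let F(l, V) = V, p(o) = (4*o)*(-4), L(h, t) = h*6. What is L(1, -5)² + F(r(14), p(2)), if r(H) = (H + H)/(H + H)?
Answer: 4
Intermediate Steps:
L(h, t) = 6*h
p(o) = -16*o
r(H) = 1 (r(H) = (2*H)/((2*H)) = (2*H)*(1/(2*H)) = 1)
L(1, -5)² + F(r(14), p(2)) = (6*1)² - 16*2 = 6² - 32 = 36 - 32 = 4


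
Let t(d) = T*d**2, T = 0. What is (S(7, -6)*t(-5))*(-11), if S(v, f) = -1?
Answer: 0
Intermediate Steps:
t(d) = 0 (t(d) = 0*d**2 = 0)
(S(7, -6)*t(-5))*(-11) = -1*0*(-11) = 0*(-11) = 0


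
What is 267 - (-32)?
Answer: 299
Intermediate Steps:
267 - (-32) = 267 - 1*(-32) = 267 + 32 = 299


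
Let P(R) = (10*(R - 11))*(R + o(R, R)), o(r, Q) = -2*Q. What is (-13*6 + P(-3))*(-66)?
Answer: 32868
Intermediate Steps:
P(R) = -R*(-110 + 10*R) (P(R) = (10*(R - 11))*(R - 2*R) = (10*(-11 + R))*(-R) = (-110 + 10*R)*(-R) = -R*(-110 + 10*R))
(-13*6 + P(-3))*(-66) = (-13*6 + 10*(-3)*(11 - 1*(-3)))*(-66) = (-78 + 10*(-3)*(11 + 3))*(-66) = (-78 + 10*(-3)*14)*(-66) = (-78 - 420)*(-66) = -498*(-66) = 32868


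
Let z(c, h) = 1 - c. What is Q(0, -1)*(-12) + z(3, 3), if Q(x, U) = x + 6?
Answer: -74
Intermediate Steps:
Q(x, U) = 6 + x
Q(0, -1)*(-12) + z(3, 3) = (6 + 0)*(-12) + (1 - 1*3) = 6*(-12) + (1 - 3) = -72 - 2 = -74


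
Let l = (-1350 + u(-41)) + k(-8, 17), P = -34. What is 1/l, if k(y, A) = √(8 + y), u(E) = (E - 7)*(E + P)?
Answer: 1/2250 ≈ 0.00044444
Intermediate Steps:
u(E) = (-34 + E)*(-7 + E) (u(E) = (E - 7)*(E - 34) = (-7 + E)*(-34 + E) = (-34 + E)*(-7 + E))
l = 2250 (l = (-1350 + (238 + (-41)² - 41*(-41))) + √(8 - 8) = (-1350 + (238 + 1681 + 1681)) + √0 = (-1350 + 3600) + 0 = 2250 + 0 = 2250)
1/l = 1/2250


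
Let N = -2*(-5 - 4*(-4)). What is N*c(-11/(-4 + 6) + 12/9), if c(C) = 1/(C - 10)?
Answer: 132/85 ≈ 1.5529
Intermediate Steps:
c(C) = 1/(-10 + C)
N = -22 (N = -2*(-5 + 16) = -2*11 = -22)
N*c(-11/(-4 + 6) + 12/9) = -22/(-10 + (-11/(-4 + 6) + 12/9)) = -22/(-10 + (-11/2 + 12*(1/9))) = -22/(-10 + (-11*1/2 + 4/3)) = -22/(-10 + (-11/2 + 4/3)) = -22/(-10 - 25/6) = -22/(-85/6) = -22*(-6/85) = 132/85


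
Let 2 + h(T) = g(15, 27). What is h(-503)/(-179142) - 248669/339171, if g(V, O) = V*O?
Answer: -4964860879/6751085698 ≈ -0.73542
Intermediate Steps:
g(V, O) = O*V
h(T) = 403 (h(T) = -2 + 27*15 = -2 + 405 = 403)
h(-503)/(-179142) - 248669/339171 = 403/(-179142) - 248669/339171 = 403*(-1/179142) - 248669*1/339171 = -403/179142 - 248669/339171 = -4964860879/6751085698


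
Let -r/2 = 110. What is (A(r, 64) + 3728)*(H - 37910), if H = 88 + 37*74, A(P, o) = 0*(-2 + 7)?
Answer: -130793152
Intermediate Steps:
r = -220 (r = -2*110 = -220)
A(P, o) = 0 (A(P, o) = 0*5 = 0)
H = 2826 (H = 88 + 2738 = 2826)
(A(r, 64) + 3728)*(H - 37910) = (0 + 3728)*(2826 - 37910) = 3728*(-35084) = -130793152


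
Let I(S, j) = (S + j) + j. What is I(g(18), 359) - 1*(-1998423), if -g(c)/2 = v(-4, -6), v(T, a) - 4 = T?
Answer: 1999141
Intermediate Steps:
v(T, a) = 4 + T
g(c) = 0 (g(c) = -2*(4 - 4) = -2*0 = 0)
I(S, j) = S + 2*j
I(g(18), 359) - 1*(-1998423) = (0 + 2*359) - 1*(-1998423) = (0 + 718) + 1998423 = 718 + 1998423 = 1999141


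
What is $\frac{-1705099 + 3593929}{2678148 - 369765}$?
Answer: $\frac{209870}{256487} \approx 0.81825$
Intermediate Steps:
$\frac{-1705099 + 3593929}{2678148 - 369765} = \frac{1888830}{2308383} = 1888830 \cdot \frac{1}{2308383} = \frac{209870}{256487}$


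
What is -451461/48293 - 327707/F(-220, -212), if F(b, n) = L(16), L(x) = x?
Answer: -15833177527/772688 ≈ -20491.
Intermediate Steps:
F(b, n) = 16
-451461/48293 - 327707/F(-220, -212) = -451461/48293 - 327707/16 = -15833177527/772688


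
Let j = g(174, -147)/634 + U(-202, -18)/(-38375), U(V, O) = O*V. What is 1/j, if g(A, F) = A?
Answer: 12164875/2186013 ≈ 5.5649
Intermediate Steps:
j = 2186013/12164875 (j = 174/634 - 18*(-202)/(-38375) = 174*(1/634) + 3636*(-1/38375) = 87/317 - 3636/38375 = 2186013/12164875 ≈ 0.17970)
1/j = 1/(2186013/12164875) = 12164875/2186013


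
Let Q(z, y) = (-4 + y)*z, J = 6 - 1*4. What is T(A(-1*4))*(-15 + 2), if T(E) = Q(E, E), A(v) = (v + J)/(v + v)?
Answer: 195/16 ≈ 12.188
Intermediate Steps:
J = 2 (J = 6 - 4 = 2)
Q(z, y) = z*(-4 + y)
A(v) = (2 + v)/(2*v) (A(v) = (v + 2)/(v + v) = (2 + v)/((2*v)) = (2 + v)*(1/(2*v)) = (2 + v)/(2*v))
T(E) = E*(-4 + E)
T(A(-1*4))*(-15 + 2) = (((2 - 1*4)/(2*((-1*4))))*(-4 + (2 - 1*4)/(2*((-1*4)))))*(-15 + 2) = (((1/2)*(2 - 4)/(-4))*(-4 + (1/2)*(2 - 4)/(-4)))*(-13) = (((1/2)*(-1/4)*(-2))*(-4 + (1/2)*(-1/4)*(-2)))*(-13) = ((-4 + 1/4)/4)*(-13) = ((1/4)*(-15/4))*(-13) = -15/16*(-13) = 195/16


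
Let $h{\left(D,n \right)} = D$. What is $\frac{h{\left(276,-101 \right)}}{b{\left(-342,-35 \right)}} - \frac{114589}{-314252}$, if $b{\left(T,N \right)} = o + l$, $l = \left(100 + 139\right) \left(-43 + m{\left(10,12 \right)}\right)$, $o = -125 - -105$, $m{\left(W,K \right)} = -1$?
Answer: $\frac{46690673}{137956628} \approx 0.33844$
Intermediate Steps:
$o = -20$ ($o = -125 + 105 = -20$)
$l = -10516$ ($l = \left(100 + 139\right) \left(-43 - 1\right) = 239 \left(-44\right) = -10516$)
$b{\left(T,N \right)} = -10536$ ($b{\left(T,N \right)} = -20 - 10516 = -10536$)
$\frac{h{\left(276,-101 \right)}}{b{\left(-342,-35 \right)}} - \frac{114589}{-314252} = \frac{276}{-10536} - \frac{114589}{-314252} = 276 \left(- \frac{1}{10536}\right) - - \frac{114589}{314252} = - \frac{23}{878} + \frac{114589}{314252} = \frac{46690673}{137956628}$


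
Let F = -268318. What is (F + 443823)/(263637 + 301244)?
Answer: 175505/564881 ≈ 0.31069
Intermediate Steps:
(F + 443823)/(263637 + 301244) = (-268318 + 443823)/(263637 + 301244) = 175505/564881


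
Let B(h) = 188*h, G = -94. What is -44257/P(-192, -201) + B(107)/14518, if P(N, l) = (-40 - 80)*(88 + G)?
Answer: -314019803/5226480 ≈ -60.082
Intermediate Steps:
P(N, l) = 720 (P(N, l) = (-40 - 80)*(88 - 94) = -120*(-6) = 720)
-44257/P(-192, -201) + B(107)/14518 = -44257/720 + (188*107)/14518 = -44257*1/720 + 20116*(1/14518) = -44257/720 + 10058/7259 = -314019803/5226480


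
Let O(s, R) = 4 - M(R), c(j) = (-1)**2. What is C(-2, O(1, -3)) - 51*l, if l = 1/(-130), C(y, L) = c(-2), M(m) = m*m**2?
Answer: 181/130 ≈ 1.3923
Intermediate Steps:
M(m) = m**3
c(j) = 1
O(s, R) = 4 - R**3
C(y, L) = 1
l = -1/130 ≈ -0.0076923
C(-2, O(1, -3)) - 51*l = 1 - 51*(-1/130) = 1 + 51/130 = 181/130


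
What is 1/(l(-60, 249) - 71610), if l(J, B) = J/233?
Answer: -233/16685190 ≈ -1.3964e-5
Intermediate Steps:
l(J, B) = J/233 (l(J, B) = J*(1/233) = J/233)
1/(l(-60, 249) - 71610) = 1/((1/233)*(-60) - 71610) = 1/(-60/233 - 71610) = 1/(-16685190/233) = -233/16685190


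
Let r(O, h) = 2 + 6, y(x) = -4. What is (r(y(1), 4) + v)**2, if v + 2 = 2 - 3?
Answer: 25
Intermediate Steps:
r(O, h) = 8
v = -3 (v = -2 + (2 - 3) = -2 - 1 = -3)
(r(y(1), 4) + v)**2 = (8 - 3)**2 = 5**2 = 25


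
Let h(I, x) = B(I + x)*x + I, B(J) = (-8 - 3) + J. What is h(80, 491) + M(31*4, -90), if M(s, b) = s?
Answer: 275164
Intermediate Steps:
B(J) = -11 + J
h(I, x) = I + x*(-11 + I + x) (h(I, x) = (-11 + (I + x))*x + I = (-11 + I + x)*x + I = x*(-11 + I + x) + I = I + x*(-11 + I + x))
h(80, 491) + M(31*4, -90) = (80 + 491*(-11 + 80 + 491)) + 31*4 = (80 + 491*560) + 124 = (80 + 274960) + 124 = 275040 + 124 = 275164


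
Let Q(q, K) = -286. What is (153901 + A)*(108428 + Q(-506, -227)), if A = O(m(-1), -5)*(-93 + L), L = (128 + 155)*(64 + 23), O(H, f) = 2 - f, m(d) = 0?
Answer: 35210710774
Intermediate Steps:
L = 24621 (L = 283*87 = 24621)
A = 171696 (A = (2 - 1*(-5))*(-93 + 24621) = (2 + 5)*24528 = 7*24528 = 171696)
(153901 + A)*(108428 + Q(-506, -227)) = (153901 + 171696)*(108428 - 286) = 325597*108142 = 35210710774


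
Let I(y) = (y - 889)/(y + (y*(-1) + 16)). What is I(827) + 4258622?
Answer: 34068945/8 ≈ 4.2586e+6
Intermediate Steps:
I(y) = -889/16 + y/16 (I(y) = (-889 + y)/(y + (-y + 16)) = (-889 + y)/(y + (16 - y)) = (-889 + y)/16 = (-889 + y)*(1/16) = -889/16 + y/16)
I(827) + 4258622 = (-889/16 + (1/16)*827) + 4258622 = (-889/16 + 827/16) + 4258622 = -31/8 + 4258622 = 34068945/8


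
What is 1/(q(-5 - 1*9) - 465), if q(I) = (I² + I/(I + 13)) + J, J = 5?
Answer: -1/250 ≈ -0.0040000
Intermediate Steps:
q(I) = 5 + I² + I/(13 + I) (q(I) = (I² + I/(I + 13)) + 5 = (I² + I/(13 + I)) + 5 = 5 + I² + I/(13 + I))
1/(q(-5 - 1*9) - 465) = 1/((65 + (-5 - 1*9)³ + 6*(-5 - 1*9) + 13*(-5 - 1*9)²)/(13 + (-5 - 1*9)) - 465) = 1/((65 + (-5 - 9)³ + 6*(-5 - 9) + 13*(-5 - 9)²)/(13 + (-5 - 9)) - 465) = 1/((65 + (-14)³ + 6*(-14) + 13*(-14)²)/(13 - 14) - 465) = 1/((65 - 2744 - 84 + 13*196)/(-1) - 465) = 1/(-(65 - 2744 - 84 + 2548) - 465) = 1/(-1*(-215) - 465) = 1/(215 - 465) = 1/(-250) = -1/250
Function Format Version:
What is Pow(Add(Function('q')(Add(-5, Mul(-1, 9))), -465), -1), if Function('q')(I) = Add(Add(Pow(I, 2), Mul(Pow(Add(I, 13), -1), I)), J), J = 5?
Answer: Rational(-1, 250) ≈ -0.0040000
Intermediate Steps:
Function('q')(I) = Add(5, Pow(I, 2), Mul(I, Pow(Add(13, I), -1))) (Function('q')(I) = Add(Add(Pow(I, 2), Mul(Pow(Add(I, 13), -1), I)), 5) = Add(Add(Pow(I, 2), Mul(Pow(Add(13, I), -1), I)), 5) = Add(Add(Pow(I, 2), Mul(I, Pow(Add(13, I), -1))), 5) = Add(5, Pow(I, 2), Mul(I, Pow(Add(13, I), -1))))
Pow(Add(Function('q')(Add(-5, Mul(-1, 9))), -465), -1) = Pow(Add(Mul(Pow(Add(13, Add(-5, Mul(-1, 9))), -1), Add(65, Pow(Add(-5, Mul(-1, 9)), 3), Mul(6, Add(-5, Mul(-1, 9))), Mul(13, Pow(Add(-5, Mul(-1, 9)), 2)))), -465), -1) = Pow(Add(Mul(Pow(Add(13, Add(-5, -9)), -1), Add(65, Pow(Add(-5, -9), 3), Mul(6, Add(-5, -9)), Mul(13, Pow(Add(-5, -9), 2)))), -465), -1) = Pow(Add(Mul(Pow(Add(13, -14), -1), Add(65, Pow(-14, 3), Mul(6, -14), Mul(13, Pow(-14, 2)))), -465), -1) = Pow(Add(Mul(Pow(-1, -1), Add(65, -2744, -84, Mul(13, 196))), -465), -1) = Pow(Add(Mul(-1, Add(65, -2744, -84, 2548)), -465), -1) = Pow(Add(Mul(-1, -215), -465), -1) = Pow(Add(215, -465), -1) = Pow(-250, -1) = Rational(-1, 250)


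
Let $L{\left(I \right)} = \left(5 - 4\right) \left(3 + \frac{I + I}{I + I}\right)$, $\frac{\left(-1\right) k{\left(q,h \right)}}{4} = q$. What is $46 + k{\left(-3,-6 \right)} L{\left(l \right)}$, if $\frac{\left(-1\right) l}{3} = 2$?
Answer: $94$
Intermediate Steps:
$l = -6$ ($l = \left(-3\right) 2 = -6$)
$k{\left(q,h \right)} = - 4 q$
$L{\left(I \right)} = 4$ ($L{\left(I \right)} = 1 \left(3 + \frac{2 I}{2 I}\right) = 1 \left(3 + 2 I \frac{1}{2 I}\right) = 1 \left(3 + 1\right) = 1 \cdot 4 = 4$)
$46 + k{\left(-3,-6 \right)} L{\left(l \right)} = 46 + \left(-4\right) \left(-3\right) 4 = 46 + 12 \cdot 4 = 46 + 48 = 94$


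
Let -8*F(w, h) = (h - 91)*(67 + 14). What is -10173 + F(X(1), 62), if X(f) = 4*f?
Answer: -79035/8 ≈ -9879.4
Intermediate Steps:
F(w, h) = 7371/8 - 81*h/8 (F(w, h) = -(h - 91)*(67 + 14)/8 = -(-91 + h)*81/8 = -(-7371 + 81*h)/8 = 7371/8 - 81*h/8)
-10173 + F(X(1), 62) = -10173 + (7371/8 - 81/8*62) = -10173 + (7371/8 - 2511/4) = -10173 + 2349/8 = -79035/8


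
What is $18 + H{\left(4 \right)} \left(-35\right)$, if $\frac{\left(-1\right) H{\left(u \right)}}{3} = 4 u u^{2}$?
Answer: $26898$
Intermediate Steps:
$H{\left(u \right)} = - 12 u^{3}$ ($H{\left(u \right)} = - 3 \cdot 4 u u^{2} = - 3 \cdot 4 u^{3} = - 12 u^{3}$)
$18 + H{\left(4 \right)} \left(-35\right) = 18 + - 12 \cdot 4^{3} \left(-35\right) = 18 + \left(-12\right) 64 \left(-35\right) = 18 - -26880 = 18 + 26880 = 26898$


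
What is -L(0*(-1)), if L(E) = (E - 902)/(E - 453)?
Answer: -902/453 ≈ -1.9912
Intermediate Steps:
L(E) = (-902 + E)/(-453 + E)
-L(0*(-1)) = -(-902 + 0*(-1))/(-453 + 0*(-1)) = -(-902 + 0)/(-453 + 0) = -(-902)/(-453) = -(-1)*(-902)/453 = -1*902/453 = -902/453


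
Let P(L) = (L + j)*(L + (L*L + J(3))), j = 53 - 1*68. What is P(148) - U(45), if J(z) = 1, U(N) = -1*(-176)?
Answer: 2932873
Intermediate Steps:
U(N) = 176
j = -15 (j = 53 - 68 = -15)
P(L) = (-15 + L)*(1 + L + L²) (P(L) = (L - 15)*(L + (L*L + 1)) = (-15 + L)*(L + (L² + 1)) = (-15 + L)*(L + (1 + L²)) = (-15 + L)*(1 + L + L²))
P(148) - U(45) = (-15 + 148³ - 14*148 - 14*148²) - 1*176 = (-15 + 3241792 - 2072 - 14*21904) - 176 = (-15 + 3241792 - 2072 - 306656) - 176 = 2933049 - 176 = 2932873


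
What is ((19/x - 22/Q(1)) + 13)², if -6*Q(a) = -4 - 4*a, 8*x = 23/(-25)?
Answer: 60233121/2116 ≈ 28466.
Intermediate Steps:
x = -23/200 (x = (23/(-25))/8 = (23*(-1/25))/8 = (⅛)*(-23/25) = -23/200 ≈ -0.11500)
Q(a) = ⅔ + 2*a/3 (Q(a) = -(-4 - 4*a)/6 = ⅔ + 2*a/3)
((19/x - 22/Q(1)) + 13)² = ((19/(-23/200) - 22/(⅔ + (⅔)*1)) + 13)² = ((19*(-200/23) - 22/(⅔ + ⅔)) + 13)² = ((-3800/23 - 22/4/3) + 13)² = ((-3800/23 - 22*¾) + 13)² = ((-3800/23 - 33/2) + 13)² = (-8359/46 + 13)² = (-7761/46)² = 60233121/2116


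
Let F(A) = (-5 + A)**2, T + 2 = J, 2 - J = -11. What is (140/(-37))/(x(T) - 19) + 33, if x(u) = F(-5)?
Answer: 98761/2997 ≈ 32.953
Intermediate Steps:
J = 13 (J = 2 - 1*(-11) = 2 + 11 = 13)
T = 11 (T = -2 + 13 = 11)
x(u) = 100 (x(u) = (-5 - 5)**2 = (-10)**2 = 100)
(140/(-37))/(x(T) - 19) + 33 = (140/(-37))/(100 - 19) + 33 = (140*(-1/37))/81 + 33 = (1/81)*(-140/37) + 33 = -140/2997 + 33 = 98761/2997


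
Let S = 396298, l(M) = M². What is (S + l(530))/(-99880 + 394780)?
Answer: 338599/147450 ≈ 2.2964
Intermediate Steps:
(S + l(530))/(-99880 + 394780) = (396298 + 530²)/(-99880 + 394780) = (396298 + 280900)/294900 = 677198*(1/294900) = 338599/147450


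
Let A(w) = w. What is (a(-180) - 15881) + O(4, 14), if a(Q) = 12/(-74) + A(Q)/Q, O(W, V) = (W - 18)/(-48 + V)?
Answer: -9988363/629 ≈ -15880.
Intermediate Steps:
O(W, V) = (-18 + W)/(-48 + V)
a(Q) = 31/37 (a(Q) = 12/(-74) + Q/Q = 12*(-1/74) + 1 = -6/37 + 1 = 31/37)
(a(-180) - 15881) + O(4, 14) = (31/37 - 15881) + (-18 + 4)/(-48 + 14) = -587566/37 - 14/(-34) = -587566/37 - 1/34*(-14) = -587566/37 + 7/17 = -9988363/629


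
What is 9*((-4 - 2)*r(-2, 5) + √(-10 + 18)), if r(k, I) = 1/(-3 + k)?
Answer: 54/5 + 18*√2 ≈ 36.256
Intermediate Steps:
9*((-4 - 2)*r(-2, 5) + √(-10 + 18)) = 9*((-4 - 2)/(-3 - 2) + √(-10 + 18)) = 9*(-6/(-5) + √8) = 9*(-6*(-⅕) + 2*√2) = 9*(6/5 + 2*√2) = 54/5 + 18*√2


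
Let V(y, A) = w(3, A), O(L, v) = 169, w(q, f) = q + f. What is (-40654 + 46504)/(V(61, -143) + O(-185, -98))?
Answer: 5850/29 ≈ 201.72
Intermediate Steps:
w(q, f) = f + q
V(y, A) = 3 + A (V(y, A) = A + 3 = 3 + A)
(-40654 + 46504)/(V(61, -143) + O(-185, -98)) = (-40654 + 46504)/((3 - 143) + 169) = 5850/(-140 + 169) = 5850/29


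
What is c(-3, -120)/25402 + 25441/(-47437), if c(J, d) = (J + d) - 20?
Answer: -3864117/7130146 ≈ -0.54194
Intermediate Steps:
c(J, d) = -20 + J + d
c(-3, -120)/25402 + 25441/(-47437) = (-20 - 3 - 120)/25402 + 25441/(-47437) = -143*1/25402 + 25441*(-1/47437) = -11/1954 - 1957/3649 = -3864117/7130146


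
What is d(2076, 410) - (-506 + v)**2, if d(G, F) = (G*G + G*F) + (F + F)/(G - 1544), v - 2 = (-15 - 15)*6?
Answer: 624179845/133 ≈ 4.6931e+6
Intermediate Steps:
v = -178 (v = 2 + (-15 - 15)*6 = 2 - 30*6 = 2 - 180 = -178)
d(G, F) = G**2 + F*G + 2*F/(-1544 + G) (d(G, F) = (G**2 + F*G) + (2*F)/(-1544 + G) = (G**2 + F*G) + 2*F/(-1544 + G) = G**2 + F*G + 2*F/(-1544 + G))
d(2076, 410) - (-506 + v)**2 = (2076**3 - 1544*2076**2 + 2*410 + 410*2076**2 - 1544*410*2076)/(-1544 + 2076) - (-506 - 178)**2 = (8947094976 - 1544*4309776 + 820 + 410*4309776 - 1314191040)/532 - 1*(-684)**2 = (8947094976 - 6654294144 + 820 + 1767008160 - 1314191040)/532 - 1*467856 = (1/532)*2745618772 - 467856 = 686404693/133 - 467856 = 624179845/133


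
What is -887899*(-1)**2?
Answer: -887899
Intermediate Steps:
-887899*(-1)**2 = -887899*1 = -887899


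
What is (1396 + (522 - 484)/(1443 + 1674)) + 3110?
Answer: 14045240/3117 ≈ 4506.0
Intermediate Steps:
(1396 + (522 - 484)/(1443 + 1674)) + 3110 = (1396 + 38/3117) + 3110 = 4351370/3117 + 3110 = 14045240/3117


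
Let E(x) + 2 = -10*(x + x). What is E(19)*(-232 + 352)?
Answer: -45840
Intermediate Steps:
E(x) = -2 - 20*x (E(x) = -2 - 10*(x + x) = -2 - 20*x)
E(19)*(-232 + 352) = (-2 - 20*19)*(-232 + 352) = (-2 - 380)*120 = -382*120 = -45840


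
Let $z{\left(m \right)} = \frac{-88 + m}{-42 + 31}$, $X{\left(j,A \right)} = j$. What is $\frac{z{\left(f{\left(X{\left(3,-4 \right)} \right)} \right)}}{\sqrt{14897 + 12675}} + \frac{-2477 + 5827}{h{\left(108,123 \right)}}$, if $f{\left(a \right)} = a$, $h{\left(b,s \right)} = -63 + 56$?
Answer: $- \frac{3350}{7} + \frac{85 \sqrt{6893}}{151646} \approx -478.52$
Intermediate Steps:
$h{\left(b,s \right)} = -7$
$z{\left(m \right)} = 8 - \frac{m}{11}$ ($z{\left(m \right)} = \frac{-88 + m}{-11} = \left(-88 + m\right) \left(- \frac{1}{11}\right) = 8 - \frac{m}{11}$)
$\frac{z{\left(f{\left(X{\left(3,-4 \right)} \right)} \right)}}{\sqrt{14897 + 12675}} + \frac{-2477 + 5827}{h{\left(108,123 \right)}} = \frac{8 - \frac{3}{11}}{\sqrt{14897 + 12675}} + \frac{-2477 + 5827}{-7} = \frac{8 - \frac{3}{11}}{\sqrt{27572}} + 3350 \left(- \frac{1}{7}\right) = \frac{85}{11 \cdot 2 \sqrt{6893}} - \frac{3350}{7} = \frac{85 \frac{\sqrt{6893}}{13786}}{11} - \frac{3350}{7} = \frac{85 \sqrt{6893}}{151646} - \frac{3350}{7} = - \frac{3350}{7} + \frac{85 \sqrt{6893}}{151646}$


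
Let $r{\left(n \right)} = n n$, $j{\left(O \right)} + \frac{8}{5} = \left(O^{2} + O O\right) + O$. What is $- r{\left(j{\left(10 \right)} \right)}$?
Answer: $- \frac{1085764}{25} \approx -43431.0$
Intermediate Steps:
$j{\left(O \right)} = - \frac{8}{5} + O + 2 O^{2}$ ($j{\left(O \right)} = - \frac{8}{5} + \left(\left(O^{2} + O O\right) + O\right) = - \frac{8}{5} + \left(\left(O^{2} + O^{2}\right) + O\right) = - \frac{8}{5} + \left(2 O^{2} + O\right) = - \frac{8}{5} + \left(O + 2 O^{2}\right) = - \frac{8}{5} + O + 2 O^{2}$)
$r{\left(n \right)} = n^{2}$
$- r{\left(j{\left(10 \right)} \right)} = - \left(- \frac{8}{5} + 10 + 2 \cdot 10^{2}\right)^{2} = - \left(- \frac{8}{5} + 10 + 2 \cdot 100\right)^{2} = - \left(- \frac{8}{5} + 10 + 200\right)^{2} = - \left(\frac{1042}{5}\right)^{2} = \left(-1\right) \frac{1085764}{25} = - \frac{1085764}{25}$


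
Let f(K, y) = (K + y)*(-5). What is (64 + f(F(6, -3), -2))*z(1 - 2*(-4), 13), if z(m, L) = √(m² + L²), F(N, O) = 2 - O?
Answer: 245*√10 ≈ 774.76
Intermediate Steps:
z(m, L) = √(L² + m²)
f(K, y) = -5*K - 5*y
(64 + f(F(6, -3), -2))*z(1 - 2*(-4), 13) = (64 + (-5*(2 - 1*(-3)) - 5*(-2)))*√(13² + (1 - 2*(-4))²) = (64 + (-5*(2 + 3) + 10))*√(169 + (1 + 8)²) = (64 + (-5*5 + 10))*√(169 + 9²) = (64 + (-25 + 10))*√(169 + 81) = (64 - 15)*√250 = 49*(5*√10) = 245*√10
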